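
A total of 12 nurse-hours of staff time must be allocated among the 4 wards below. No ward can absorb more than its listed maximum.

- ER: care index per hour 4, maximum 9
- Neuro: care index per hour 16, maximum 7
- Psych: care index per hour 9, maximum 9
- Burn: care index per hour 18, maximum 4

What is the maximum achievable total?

Rank by care index per hour: Burn 18 > Neuro 16 > Psych 9 > ER 4.
Burn: +4 to 4 (cap) — 8 left.
Give Neuro 7 to hit its cap of 7 — 1 left.
Psych has room for 9 but only 1 remain, so it gets 1.
Total = 16×7 + 9×1 + 18×4 = 193.

193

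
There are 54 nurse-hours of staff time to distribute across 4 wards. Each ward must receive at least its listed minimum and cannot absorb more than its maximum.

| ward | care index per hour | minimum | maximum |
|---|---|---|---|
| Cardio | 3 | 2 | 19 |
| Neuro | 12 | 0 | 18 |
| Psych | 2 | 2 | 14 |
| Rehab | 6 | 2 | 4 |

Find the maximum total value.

Meeting every minimum uses 2+0+2+2 = 6 nurse-hours, leaving 48.
Order the wards by care index per hour: Neuro 12 > Rehab 6 > Cardio 3 > Psych 2.
Neuro takes 18 more to reach its cap of 18 ; 30 left.
Give Rehab 2 more to hit its cap of 4 ; 28 left.
Cardio: +17 to 19 (cap) ; 11 left.
Psych has room for 12 more but only 11 remain, so it gets 13.
Total = 3×19 + 12×18 + 2×13 + 6×4 = 323.

323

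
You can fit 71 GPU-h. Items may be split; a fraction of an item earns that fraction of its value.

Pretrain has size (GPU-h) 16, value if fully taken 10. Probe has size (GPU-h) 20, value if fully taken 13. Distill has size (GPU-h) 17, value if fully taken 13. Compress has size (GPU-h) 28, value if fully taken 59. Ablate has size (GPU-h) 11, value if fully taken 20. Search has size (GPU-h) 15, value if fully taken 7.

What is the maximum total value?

Sort by value density: Compress 59/28≈2.11, Ablate 20/11≈1.82, Distill 13/17≈0.765, Probe 13/20≈0.65, Pretrain 10/16≈0.625, Search 7/15≈0.467.
All 28 GPU-h of Compress fit (value 59) → 43 remain.
Ablate: take in full, 11 GPU-h for value 20 → 32 left.
Distill: take in full, 17 GPU-h for value 13 → 15 left.
Fill the last 15 GPU-h with part of Probe: 15/20 of it earns 9.75.
Total value = 101.75.

101.75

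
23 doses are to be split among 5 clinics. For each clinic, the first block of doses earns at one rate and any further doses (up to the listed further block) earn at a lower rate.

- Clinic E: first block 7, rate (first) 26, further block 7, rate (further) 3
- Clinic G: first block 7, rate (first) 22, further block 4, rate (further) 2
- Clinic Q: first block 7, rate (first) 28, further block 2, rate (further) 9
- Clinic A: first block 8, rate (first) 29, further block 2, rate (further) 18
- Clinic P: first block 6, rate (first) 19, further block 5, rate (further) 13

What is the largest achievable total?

Order all 10 blocks by rate: Clinic A/first 29 > Clinic Q/first 28 > Clinic E/first 26 > Clinic G/first 22 > Clinic P/first 19 > Clinic A/second 18 > Clinic P/second 13 > Clinic Q/second 9 > Clinic E/second 3 > Clinic G/second 2.
Clinic A first at 29: fill all 8 ; 15 left.
Clinic Q first at 28: fill all 7 ; 8 left.
Clinic E first at 26: fill all 7 ; 1 left.
Clinic G first at 22: only 1 left, fill 1.
Total = 29×8 + 28×7 + 26×7 + 22×1 = 632.

632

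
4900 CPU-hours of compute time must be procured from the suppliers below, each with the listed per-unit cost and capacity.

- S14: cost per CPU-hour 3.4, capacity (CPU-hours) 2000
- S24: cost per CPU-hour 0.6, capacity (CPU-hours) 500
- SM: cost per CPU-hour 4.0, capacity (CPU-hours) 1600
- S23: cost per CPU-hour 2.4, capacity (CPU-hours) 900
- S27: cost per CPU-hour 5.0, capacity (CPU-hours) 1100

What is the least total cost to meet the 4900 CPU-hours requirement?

15260

Fill from the cheapest supplier first.
Take 500 from S24 at 0.6 ; need 4400 more.
S23 at 2.4: take all 900 CPU-hours ; 3500 still needed.
Take 2000 from S14 at 3.4 ; need 1500 more.
SM (4.0): take the remaining 1500 ; done.
S27: unused.
Cost = 500×0.6 + 900×2.4 + 2000×3.4 + 1500×4.0 = 15260.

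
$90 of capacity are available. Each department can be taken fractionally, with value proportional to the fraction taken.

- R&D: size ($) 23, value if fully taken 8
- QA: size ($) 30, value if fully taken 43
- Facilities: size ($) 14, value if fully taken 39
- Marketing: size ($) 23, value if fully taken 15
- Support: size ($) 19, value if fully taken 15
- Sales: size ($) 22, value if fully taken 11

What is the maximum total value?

Rank by value-to-size ratio: Facilities 39/14≈2.79, QA 43/30≈1.43, Support 15/19≈0.789, Marketing 15/23≈0.652, Sales 11/22≈0.5, R&D 8/23≈0.348.
All 14 $ of Facilities fit (value 39) — 76 remain.
Take all of QA (30 $, value 43) — 46 $ left.
Take all of Support (19 $, value 15) — 27 $ left.
Take all of Marketing (23 $, value 15) — 4 $ left.
Fill the last 4 $ with part of Sales: 4/22 of it earns 2.
Total value = 114.

114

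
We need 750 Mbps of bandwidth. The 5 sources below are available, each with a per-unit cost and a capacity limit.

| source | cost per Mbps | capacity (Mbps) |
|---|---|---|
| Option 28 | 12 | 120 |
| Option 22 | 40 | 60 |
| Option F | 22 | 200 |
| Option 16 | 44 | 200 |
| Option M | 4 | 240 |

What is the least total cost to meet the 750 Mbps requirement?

Fill from the cheapest source first.
Option M at 4: take all 240 Mbps ; 510 still needed.
Take 120 from Option 28 at 12 ; need 390 more.
Option F (22): use full 200 ; 190 Mbps to go.
Option 22 at 40: take all 60 Mbps ; 130 still needed.
Option 16 (44): take the remaining 130 ; done.
Cost = 240×4 + 120×12 + 200×22 + 60×40 + 130×44 = 14920.

14920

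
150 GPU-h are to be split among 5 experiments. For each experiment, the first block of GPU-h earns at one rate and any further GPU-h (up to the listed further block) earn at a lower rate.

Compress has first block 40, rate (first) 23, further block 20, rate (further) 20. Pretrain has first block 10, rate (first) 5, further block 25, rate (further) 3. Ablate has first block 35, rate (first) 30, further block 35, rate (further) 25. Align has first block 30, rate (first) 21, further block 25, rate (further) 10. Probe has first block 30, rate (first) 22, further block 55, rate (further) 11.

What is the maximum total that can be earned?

Rank every tier by rate: Ablate/first 30 > Ablate/second 25 > Compress/first 23 > Probe/first 22 > Align/first 21 > Compress/second 20 > Probe/second 11 > Align/second 10 > Pretrain/first 5 > Pretrain/second 3.
Ablate first at 30: fill all 35 → 115 left.
Fill Ablate second block (35 at 25) → 80 left.
Compress/first (23): +40 → 40 left.
Probe/first (22): +30 → 10 left.
Align first at 21: only 10 left, fill 10.
Total = 30×35 + 25×35 + 23×40 + 22×30 + 21×10 = 3715.

3715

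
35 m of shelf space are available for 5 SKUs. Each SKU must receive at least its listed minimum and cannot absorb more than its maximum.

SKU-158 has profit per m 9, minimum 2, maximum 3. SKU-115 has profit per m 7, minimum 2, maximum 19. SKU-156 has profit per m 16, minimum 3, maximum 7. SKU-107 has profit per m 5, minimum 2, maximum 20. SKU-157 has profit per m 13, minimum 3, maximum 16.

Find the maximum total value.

Meeting every minimum uses 2+2+3+2+3 = 12 m, leaving 23.
Highest profit per m first: SKU-156 16 > SKU-157 13 > SKU-158 9 > SKU-115 7 > SKU-107 5.
SKU-156 takes 4 more to reach its cap of 7 ; 19 left.
SKU-157 takes 13 more to reach its cap of 16 ; 6 left.
Give SKU-158 1 more to hit its cap of 3 ; 5 left.
SKU-115 has room for 17 more but only 5 remain, so it gets 7.
Total = 9×3 + 7×7 + 16×7 + 5×2 + 13×16 = 406.

406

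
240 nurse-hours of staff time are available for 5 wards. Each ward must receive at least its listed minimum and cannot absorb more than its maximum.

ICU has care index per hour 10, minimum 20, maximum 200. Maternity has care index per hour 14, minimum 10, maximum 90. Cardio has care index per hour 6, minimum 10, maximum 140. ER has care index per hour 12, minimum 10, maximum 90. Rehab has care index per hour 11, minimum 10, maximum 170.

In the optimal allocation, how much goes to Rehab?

Meeting every minimum uses 20+10+10+10+10 = 60 nurse-hours, leaving 180.
Highest care index per hour first: Maternity 14 > ER 12 > Rehab 11 > ICU 10 > Cardio 6.
Give Maternity 80 more to hit its cap of 90 → 100 left.
ER: +80 to 90 (cap) → 20 left.
Only 20 left; Rehab takes them to reach 30.

30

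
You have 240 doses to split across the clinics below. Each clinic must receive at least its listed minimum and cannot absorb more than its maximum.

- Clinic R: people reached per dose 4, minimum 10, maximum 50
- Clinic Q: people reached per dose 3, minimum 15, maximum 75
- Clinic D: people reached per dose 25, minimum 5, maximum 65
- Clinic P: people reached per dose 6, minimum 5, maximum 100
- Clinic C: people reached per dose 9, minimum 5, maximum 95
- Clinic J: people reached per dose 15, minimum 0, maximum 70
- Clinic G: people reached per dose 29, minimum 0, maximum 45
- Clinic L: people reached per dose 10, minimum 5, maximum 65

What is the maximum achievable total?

4390

Meeting every minimum uses 10+15+5+5+5+0+0+5 = 45 doses, leaving 195.
Order the clinics by people reached per dose: Clinic G 29 > Clinic D 25 > Clinic J 15 > Clinic L 10 > Clinic C 9 > Clinic P 6 > Clinic R 4 > Clinic Q 3.
Give Clinic G 45 more to hit its cap of 45 ; 150 left.
Clinic D: +60 to 65 (cap) ; 90 left.
Clinic J: +70 to 70 (cap) ; 20 left.
Only 20 left; Clinic L takes them to reach 25.
Total = 4×10 + 3×15 + 25×65 + 6×5 + 9×5 + 15×70 + 29×45 + 10×25 = 4390.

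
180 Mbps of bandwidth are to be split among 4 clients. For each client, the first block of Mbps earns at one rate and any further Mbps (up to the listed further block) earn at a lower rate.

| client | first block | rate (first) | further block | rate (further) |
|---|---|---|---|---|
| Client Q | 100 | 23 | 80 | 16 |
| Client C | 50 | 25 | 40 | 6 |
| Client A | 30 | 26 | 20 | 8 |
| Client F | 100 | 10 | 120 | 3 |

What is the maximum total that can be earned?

Order all 8 blocks by rate: Client A/T1 26 > Client C/T1 25 > Client Q/T1 23 > Client Q/T2 16 > Client F/T1 10 > Client A/T2 8 > Client C/T2 6 > Client F/T2 3.
Client A/T1 (26): +30 ; 150 left.
Client C T1 at 25: fill all 50 ; 100 left.
Client Q/T1 (23): +100 ; 0 left.
Total = 26×30 + 25×50 + 23×100 = 4330.

4330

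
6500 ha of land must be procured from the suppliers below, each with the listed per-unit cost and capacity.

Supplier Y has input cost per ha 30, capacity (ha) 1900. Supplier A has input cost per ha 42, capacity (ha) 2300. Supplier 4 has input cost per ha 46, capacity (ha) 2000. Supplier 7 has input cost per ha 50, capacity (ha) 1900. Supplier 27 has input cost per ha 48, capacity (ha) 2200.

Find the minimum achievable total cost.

Use suppliers in increasing cost order.
Supplier Y at 30: take all 1900 ha — 4600 still needed.
Take 2300 from Supplier A at 42 — need 2300 more.
Take 2000 from Supplier 4 at 46 — need 300 more.
Take 300 from Supplier 27 at 48 to finish.
Supplier 7: unused.
Cost = 1900×30 + 2300×42 + 2000×46 + 300×48 = 260000.

260000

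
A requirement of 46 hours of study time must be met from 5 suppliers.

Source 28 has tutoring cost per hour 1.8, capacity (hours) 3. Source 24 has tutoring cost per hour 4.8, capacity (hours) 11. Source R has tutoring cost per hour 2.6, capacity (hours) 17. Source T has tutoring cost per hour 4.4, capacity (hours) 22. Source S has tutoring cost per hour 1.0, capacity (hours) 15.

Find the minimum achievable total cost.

113

Cheapest first:
Take 15 from Source S at 1.0 ; need 31 more.
Source 28 (1.8): use full 3 ; 28 hours to go.
Source R (2.6): use full 17 ; 11 hours to go.
Source T (4.4): take the remaining 11 ; done.
Source 24: unused.
Cost = 15×1.0 + 3×1.8 + 17×2.6 + 11×4.4 = 113.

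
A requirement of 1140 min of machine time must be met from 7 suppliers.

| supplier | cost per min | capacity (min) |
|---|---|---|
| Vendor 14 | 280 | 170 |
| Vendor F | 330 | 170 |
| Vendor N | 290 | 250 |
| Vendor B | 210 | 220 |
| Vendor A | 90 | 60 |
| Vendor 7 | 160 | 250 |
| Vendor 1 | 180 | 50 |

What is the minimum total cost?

266900

Cheapest first:
Vendor A (90): use full 60 → 1080 min to go.
Take 250 from Vendor 7 at 160 → need 830 more.
Vendor 1 at 180: take all 50 min → 780 still needed.
Vendor B (210): use full 220 → 560 min to go.
Take 170 from Vendor 14 at 280 → need 390 more.
Vendor N at 290: take all 250 min → 140 still needed.
Vendor F (330): take the remaining 140 → done.
Cost = 60×90 + 250×160 + 50×180 + 220×210 + 170×280 + 250×290 + 140×330 = 266900.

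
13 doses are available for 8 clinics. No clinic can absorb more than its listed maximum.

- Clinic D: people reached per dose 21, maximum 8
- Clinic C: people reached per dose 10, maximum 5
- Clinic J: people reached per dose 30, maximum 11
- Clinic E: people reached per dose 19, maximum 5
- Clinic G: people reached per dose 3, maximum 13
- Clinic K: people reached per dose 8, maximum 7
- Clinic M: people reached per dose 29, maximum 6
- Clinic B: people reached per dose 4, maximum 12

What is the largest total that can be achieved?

388

Highest people reached per dose first: Clinic J 30 > Clinic M 29 > Clinic D 21 > Clinic E 19 > Clinic C 10 > Clinic K 8 > Clinic B 4 > Clinic G 3.
Clinic J takes 11 to reach its cap of 11 → 2 left.
Clinic M: +2 (room for 6) → 2. Pool exhausted.
Total = 30×11 + 29×2 = 388.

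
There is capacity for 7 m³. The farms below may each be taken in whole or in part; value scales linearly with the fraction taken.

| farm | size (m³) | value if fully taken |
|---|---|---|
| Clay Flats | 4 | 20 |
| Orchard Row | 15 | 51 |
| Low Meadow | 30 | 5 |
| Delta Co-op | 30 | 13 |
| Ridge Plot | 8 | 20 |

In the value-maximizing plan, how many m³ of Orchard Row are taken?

3

Best value per unit of size first: Clay Flats 20/4≈5, Orchard Row 51/15≈3.4, Ridge Plot 20/8≈2.5, Delta Co-op 13/30≈0.433, Low Meadow 5/30≈0.167.
All 4 m³ of Clay Flats fit (value 20) ; 3 remain.
Only 3 m³ remain; take 3/15 of Orchard Row for value 51×3/15 = 10.2.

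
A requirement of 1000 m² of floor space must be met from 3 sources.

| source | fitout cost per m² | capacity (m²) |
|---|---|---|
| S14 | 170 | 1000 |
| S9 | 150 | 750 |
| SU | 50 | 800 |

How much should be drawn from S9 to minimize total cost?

Fill from the cheapest source first.
SU at 50: take all 800 m² — 200 still needed.
S9 at 150: take 200 of its 750 — requirement met.
S14: unused.

200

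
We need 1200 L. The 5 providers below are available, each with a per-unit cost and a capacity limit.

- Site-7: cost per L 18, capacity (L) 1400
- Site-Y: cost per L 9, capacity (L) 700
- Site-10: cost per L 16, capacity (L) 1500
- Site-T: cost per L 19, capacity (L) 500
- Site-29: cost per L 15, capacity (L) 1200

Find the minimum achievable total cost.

Cheapest first:
Site-Y at 9: take all 700 L — 500 still needed.
Site-29 (15): take the remaining 500 — done.
Site-10, Site-7, Site-T: unused.
Cost = 700×9 + 500×15 = 13800.

13800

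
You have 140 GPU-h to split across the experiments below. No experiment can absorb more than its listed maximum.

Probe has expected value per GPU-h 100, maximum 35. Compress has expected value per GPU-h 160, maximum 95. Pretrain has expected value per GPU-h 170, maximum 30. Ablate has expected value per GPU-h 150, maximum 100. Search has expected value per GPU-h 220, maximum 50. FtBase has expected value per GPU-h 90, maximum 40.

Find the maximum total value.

25700

Highest expected value per GPU-h first: Search 220 > Pretrain 170 > Compress 160 > Ablate 150 > Probe 100 > FtBase 90.
Search takes 50 to reach its cap of 50 ; 90 left.
Give Pretrain 30 to hit its cap of 30 ; 60 left.
Compress: +60 (room for 95) → 60. Pool exhausted.
Total = 160×60 + 170×30 + 220×50 = 25700.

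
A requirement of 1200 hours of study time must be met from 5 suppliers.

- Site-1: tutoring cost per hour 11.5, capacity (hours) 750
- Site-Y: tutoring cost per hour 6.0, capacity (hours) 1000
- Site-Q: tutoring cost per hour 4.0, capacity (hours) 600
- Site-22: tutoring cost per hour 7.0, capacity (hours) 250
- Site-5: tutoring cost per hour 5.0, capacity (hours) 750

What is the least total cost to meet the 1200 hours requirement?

Use suppliers in increasing cost order.
Site-Q (4.0): use full 600 → 600 hours to go.
Site-5 (5.0): take the remaining 600 → done.
Site-Y, Site-22, Site-1: unused.
Cost = 600×4.0 + 600×5.0 = 5400.

5400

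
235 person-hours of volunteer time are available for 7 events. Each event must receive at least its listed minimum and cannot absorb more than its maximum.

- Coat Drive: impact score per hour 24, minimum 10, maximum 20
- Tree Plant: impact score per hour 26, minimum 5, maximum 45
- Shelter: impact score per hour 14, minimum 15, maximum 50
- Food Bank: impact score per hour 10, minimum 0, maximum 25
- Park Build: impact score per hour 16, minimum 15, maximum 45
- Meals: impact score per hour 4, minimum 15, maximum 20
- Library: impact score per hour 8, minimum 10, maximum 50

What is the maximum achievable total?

Meeting every minimum uses 10+5+15+0+15+15+10 = 70 person-hours, leaving 165.
Order the events by impact score per hour: Tree Plant 26 > Coat Drive 24 > Park Build 16 > Shelter 14 > Food Bank 10 > Library 8 > Meals 4.
Give Tree Plant 40 more to hit its cap of 45 → 125 left.
Coat Drive: +10 to 20 (cap) → 115 left.
Park Build takes 30 more to reach its cap of 45 → 85 left.
Give Shelter 35 more to hit its cap of 50 → 50 left.
Food Bank takes 25 more to reach its cap of 25 → 25 left.
Library has room for 40 more but only 25 remain, so it gets 35.
Total = 24×20 + 26×45 + 14×50 + 10×25 + 16×45 + 4×15 + 8×35 = 3660.

3660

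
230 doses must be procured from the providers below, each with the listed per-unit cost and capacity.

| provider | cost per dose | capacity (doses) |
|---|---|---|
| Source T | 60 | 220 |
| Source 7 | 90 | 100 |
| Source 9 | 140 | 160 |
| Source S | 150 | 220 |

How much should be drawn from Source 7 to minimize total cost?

10

Cheapest first:
Source T (60): use full 220 — 10 doses to go.
Source 7 at 90: take 10 of its 100 — requirement met.
Source 9, Source S: unused.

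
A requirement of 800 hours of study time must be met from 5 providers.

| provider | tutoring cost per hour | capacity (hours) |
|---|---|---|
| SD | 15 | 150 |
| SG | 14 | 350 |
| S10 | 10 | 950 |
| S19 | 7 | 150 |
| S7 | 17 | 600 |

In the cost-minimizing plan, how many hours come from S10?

650

Fill from the cheapest provider first.
Take 150 from S19 at 7 → need 650 more.
Take 650 from S10 at 10 to finish.
SG, SD, S7: unused.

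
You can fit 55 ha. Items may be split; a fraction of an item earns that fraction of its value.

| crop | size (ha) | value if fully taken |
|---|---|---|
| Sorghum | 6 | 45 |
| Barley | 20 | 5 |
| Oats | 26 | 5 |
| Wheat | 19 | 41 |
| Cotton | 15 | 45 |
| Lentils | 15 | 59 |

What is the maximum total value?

190

Rank by value-to-size ratio: Sorghum 45/6≈7.5, Lentils 59/15≈3.93, Cotton 45/15≈3, Wheat 41/19≈2.16, Barley 5/20≈0.25, Oats 5/26≈0.192.
Sorghum: take in full, 6 ha for value 45 ; 49 left.
Take all of Lentils (15 ha, value 59) ; 34 ha left.
All 15 ha of Cotton fit (value 45) ; 19 remain.
Wheat: take in full, 19 ha for value 41 ; 0 left.
Total value = 190.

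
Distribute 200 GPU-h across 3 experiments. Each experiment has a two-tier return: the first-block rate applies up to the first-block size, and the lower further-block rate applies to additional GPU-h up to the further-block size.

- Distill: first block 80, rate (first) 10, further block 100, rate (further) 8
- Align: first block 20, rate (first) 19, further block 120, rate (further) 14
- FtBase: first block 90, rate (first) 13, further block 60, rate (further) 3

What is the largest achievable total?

Treat each block as its own option and order by rate: Align/first 19 > Align/second 14 > FtBase/first 13 > Distill/first 10 > Distill/second 8 > FtBase/second 3.
Fill Align first block (20 at 19) — 180 left.
Fill Align second block (120 at 14) — 60 left.
FtBase first at 13: only 60 left, fill 60.
Total = 19×20 + 14×120 + 13×60 = 2840.

2840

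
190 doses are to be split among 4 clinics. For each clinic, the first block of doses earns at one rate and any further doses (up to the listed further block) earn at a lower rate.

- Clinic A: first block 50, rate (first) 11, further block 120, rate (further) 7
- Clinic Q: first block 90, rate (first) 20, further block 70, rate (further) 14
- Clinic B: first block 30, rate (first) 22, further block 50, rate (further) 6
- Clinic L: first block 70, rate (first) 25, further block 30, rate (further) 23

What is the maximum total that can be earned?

4300

Order all 8 blocks by rate: Clinic L/tier1 25 > Clinic L/tier2 23 > Clinic B/tier1 22 > Clinic Q/tier1 20 > Clinic Q/tier2 14 > Clinic A/tier1 11 > Clinic A/tier2 7 > Clinic B/tier2 6.
Clinic L/tier1 (25): +70 → 120 left.
Clinic L/tier2 (23): +30 → 90 left.
Clinic B/tier1 (22): +30 → 60 left.
60 remain; put them into Clinic Q tier1 at 20.
Total = 25×70 + 23×30 + 22×30 + 20×60 = 4300.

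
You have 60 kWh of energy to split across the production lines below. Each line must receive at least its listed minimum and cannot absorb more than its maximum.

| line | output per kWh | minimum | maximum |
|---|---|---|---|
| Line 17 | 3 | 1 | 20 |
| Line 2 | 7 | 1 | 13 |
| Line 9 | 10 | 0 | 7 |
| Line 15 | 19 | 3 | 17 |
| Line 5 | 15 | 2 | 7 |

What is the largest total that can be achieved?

637

Meeting every minimum uses 1+1+0+3+2 = 7 kWh, leaving 53.
Highest output per kWh first: Line 15 19 > Line 5 15 > Line 9 10 > Line 2 7 > Line 17 3.
Line 15: +14 to 17 (cap) ; 39 left.
Give Line 5 5 more to hit its cap of 7 ; 34 left.
Line 9: +7 to 7 (cap) ; 27 left.
Give Line 2 12 more to hit its cap of 13 ; 15 left.
Line 17 has room for 19 more but only 15 remain, so it gets 16.
Total = 3×16 + 7×13 + 10×7 + 19×17 + 15×7 = 637.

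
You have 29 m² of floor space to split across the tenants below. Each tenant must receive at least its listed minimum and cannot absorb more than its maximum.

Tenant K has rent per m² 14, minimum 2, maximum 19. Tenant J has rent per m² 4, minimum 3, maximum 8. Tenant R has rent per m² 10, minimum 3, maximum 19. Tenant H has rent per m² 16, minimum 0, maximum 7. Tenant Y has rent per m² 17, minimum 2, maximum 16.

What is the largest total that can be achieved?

Meeting every minimum uses 2+3+3+0+2 = 10 m², leaving 19.
Rank by rent per m²: Tenant Y 17 > Tenant H 16 > Tenant K 14 > Tenant R 10 > Tenant J 4.
Tenant Y takes 14 more to reach its cap of 16 — 5 left.
Tenant H has room for 7 more but only 5 remain, so it gets 5.
Total = 14×2 + 4×3 + 10×3 + 16×5 + 17×16 = 422.

422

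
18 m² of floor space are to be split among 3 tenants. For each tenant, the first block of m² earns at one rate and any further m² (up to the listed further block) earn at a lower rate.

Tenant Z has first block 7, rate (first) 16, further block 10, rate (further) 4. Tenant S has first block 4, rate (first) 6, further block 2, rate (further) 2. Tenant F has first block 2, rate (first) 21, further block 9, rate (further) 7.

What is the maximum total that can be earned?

Order all 6 blocks by rate: Tenant F/tier1 21 > Tenant Z/tier1 16 > Tenant F/tier2 7 > Tenant S/tier1 6 > Tenant Z/tier2 4 > Tenant S/tier2 2.
Tenant F tier1 at 21: fill all 2 → 16 left.
Fill Tenant Z tier1 block (7 at 16) → 9 left.
Tenant F tier2 at 7: fill all 9 → 0 left.
Total = 21×2 + 16×7 + 7×9 = 217.

217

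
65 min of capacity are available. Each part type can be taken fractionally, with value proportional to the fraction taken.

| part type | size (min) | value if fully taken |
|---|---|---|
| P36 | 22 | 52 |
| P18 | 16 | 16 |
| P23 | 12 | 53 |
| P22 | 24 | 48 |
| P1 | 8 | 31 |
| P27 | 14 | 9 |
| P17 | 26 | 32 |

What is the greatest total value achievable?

Sort by value density: P23 53/12≈4.42, P1 31/8≈3.88, P36 52/22≈2.36, P22 48/24≈2, P17 32/26≈1.23, P18 16/16≈1, P27 9/14≈0.643.
All 12 min of P23 fit (value 53) ; 53 remain.
All 8 min of P1 fit (value 31) ; 45 remain.
P36: take in full, 22 min for value 52 ; 23 left.
Fill the last 23 min with part of P22: 23/24 of it earns 46.
Total value = 182.

182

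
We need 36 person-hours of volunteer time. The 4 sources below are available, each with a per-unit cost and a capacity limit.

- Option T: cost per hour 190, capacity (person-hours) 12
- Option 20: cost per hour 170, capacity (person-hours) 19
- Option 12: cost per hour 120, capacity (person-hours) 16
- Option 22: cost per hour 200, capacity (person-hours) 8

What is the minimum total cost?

Use sources in increasing cost order.
Option 12 (120): use full 16 ; 20 person-hours to go.
Option 20 at 170: take all 19 person-hours ; 1 still needed.
Take 1 from Option T at 190 to finish.
Option 22: unused.
Cost = 16×120 + 19×170 + 1×190 = 5340.

5340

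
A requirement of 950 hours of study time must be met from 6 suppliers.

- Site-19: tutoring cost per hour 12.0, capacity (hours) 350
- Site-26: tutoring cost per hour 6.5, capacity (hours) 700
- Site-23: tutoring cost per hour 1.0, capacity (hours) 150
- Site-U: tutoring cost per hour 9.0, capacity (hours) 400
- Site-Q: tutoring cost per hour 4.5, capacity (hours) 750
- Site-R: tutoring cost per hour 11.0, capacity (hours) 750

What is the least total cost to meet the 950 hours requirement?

Fill from the cheapest supplier first.
Take 150 from Site-23 at 1.0 — need 800 more.
Site-Q at 4.5: take all 750 hours — 50 still needed.
Site-26 (6.5): take the remaining 50 — done.
Site-U, Site-R, Site-19: unused.
Cost = 150×1.0 + 750×4.5 + 50×6.5 = 3850.

3850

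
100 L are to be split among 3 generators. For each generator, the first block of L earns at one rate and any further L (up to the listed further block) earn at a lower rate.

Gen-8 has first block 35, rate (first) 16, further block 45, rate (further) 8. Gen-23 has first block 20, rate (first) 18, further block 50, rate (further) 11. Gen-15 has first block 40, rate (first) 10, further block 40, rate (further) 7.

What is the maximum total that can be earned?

Order all 6 blocks by rate: Gen-23/T1 18 > Gen-8/T1 16 > Gen-23/T2 11 > Gen-15/T1 10 > Gen-8/T2 8 > Gen-15/T2 7.
Gen-23/T1 (18): +20 → 80 left.
Fill Gen-8 T1 block (35 at 16) → 45 left.
Gen-23 T2 at 11: only 45 left, fill 45.
Total = 18×20 + 16×35 + 11×45 = 1415.

1415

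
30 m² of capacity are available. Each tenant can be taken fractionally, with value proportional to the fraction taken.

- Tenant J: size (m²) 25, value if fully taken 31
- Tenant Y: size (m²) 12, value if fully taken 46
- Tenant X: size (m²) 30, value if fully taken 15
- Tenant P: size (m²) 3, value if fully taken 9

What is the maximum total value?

Best value per unit of size first: Tenant Y 46/12≈3.83, Tenant P 9/3≈3, Tenant J 31/25≈1.24, Tenant X 15/30≈0.5.
All 12 m² of Tenant Y fit (value 46) — 18 remain.
Tenant P: take in full, 3 m² for value 9 — 15 left.
15 m² left: a 15/25 share of Tenant J gives 31×15/25 = 18.6.
Total value = 73.6.

73.6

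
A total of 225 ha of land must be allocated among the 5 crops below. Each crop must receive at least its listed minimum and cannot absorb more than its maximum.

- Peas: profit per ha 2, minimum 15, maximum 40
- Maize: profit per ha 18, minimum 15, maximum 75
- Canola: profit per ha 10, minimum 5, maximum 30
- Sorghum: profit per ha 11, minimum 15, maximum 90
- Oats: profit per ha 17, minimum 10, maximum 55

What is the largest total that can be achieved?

Meeting every minimum uses 15+15+5+15+10 = 60 ha, leaving 165.
Order the crops by profit per ha: Maize 18 > Oats 17 > Sorghum 11 > Canola 10 > Peas 2.
Maize: +60 to 75 (cap) → 105 left.
Give Oats 45 more to hit its cap of 55 → 60 left.
Sorghum has room for 75 more but only 60 remain, so it gets 75.
Total = 2×15 + 18×75 + 10×5 + 11×75 + 17×55 = 3190.

3190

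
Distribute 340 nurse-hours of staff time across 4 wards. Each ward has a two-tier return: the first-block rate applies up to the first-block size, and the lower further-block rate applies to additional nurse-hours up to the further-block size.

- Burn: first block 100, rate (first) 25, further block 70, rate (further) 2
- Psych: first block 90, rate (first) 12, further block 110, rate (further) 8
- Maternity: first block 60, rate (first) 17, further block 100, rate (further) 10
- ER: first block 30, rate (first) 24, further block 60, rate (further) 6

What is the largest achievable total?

Order all 8 blocks by rate: Burn/first 25 > ER/first 24 > Maternity/first 17 > Psych/first 12 > Maternity/second 10 > Psych/second 8 > ER/second 6 > Burn/second 2.
Fill Burn first block (100 at 25) ; 240 left.
Fill ER first block (30 at 24) ; 210 left.
Maternity/first (17): +60 ; 150 left.
Fill Psych first block (90 at 12) ; 60 left.
Maternity/second: +60 of 100 at 10; pool empty.
Total = 25×100 + 24×30 + 17×60 + 12×90 + 10×60 = 5920.

5920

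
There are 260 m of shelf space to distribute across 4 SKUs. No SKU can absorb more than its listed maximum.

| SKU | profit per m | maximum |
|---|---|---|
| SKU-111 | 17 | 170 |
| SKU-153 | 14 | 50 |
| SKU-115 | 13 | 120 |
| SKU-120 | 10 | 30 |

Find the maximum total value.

Order the SKUs by profit per m: SKU-111 17 > SKU-153 14 > SKU-115 13 > SKU-120 10.
Give SKU-111 170 to hit its cap of 170 — 90 left.
SKU-153: +50 to 50 (cap) — 40 left.
SKU-115 has room for 120 but only 40 remain, so it gets 40.
Total = 17×170 + 14×50 + 13×40 = 4110.

4110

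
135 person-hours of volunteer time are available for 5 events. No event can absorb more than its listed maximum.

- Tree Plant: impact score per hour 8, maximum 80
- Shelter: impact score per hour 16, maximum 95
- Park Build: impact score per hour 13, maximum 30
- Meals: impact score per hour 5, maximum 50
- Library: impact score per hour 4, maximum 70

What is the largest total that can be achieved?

Order the events by impact score per hour: Shelter 16 > Park Build 13 > Tree Plant 8 > Meals 5 > Library 4.
Shelter takes 95 to reach its cap of 95 → 40 left.
Park Build: +30 to 30 (cap) → 10 left.
Tree Plant has room for 80 but only 10 remain, so it gets 10.
Total = 8×10 + 16×95 + 13×30 = 1990.

1990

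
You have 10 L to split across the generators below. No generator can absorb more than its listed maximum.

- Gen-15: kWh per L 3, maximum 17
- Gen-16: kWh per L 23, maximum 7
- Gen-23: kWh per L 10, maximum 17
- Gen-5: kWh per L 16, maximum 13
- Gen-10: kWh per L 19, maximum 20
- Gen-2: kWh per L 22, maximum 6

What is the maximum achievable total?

227

Order the generators by kWh per L: Gen-16 23 > Gen-2 22 > Gen-10 19 > Gen-5 16 > Gen-23 10 > Gen-15 3.
Gen-16 takes 7 to reach its cap of 7 ; 3 left.
Only 3 left; Gen-2 takes them to reach 3.
Total = 23×7 + 22×3 = 227.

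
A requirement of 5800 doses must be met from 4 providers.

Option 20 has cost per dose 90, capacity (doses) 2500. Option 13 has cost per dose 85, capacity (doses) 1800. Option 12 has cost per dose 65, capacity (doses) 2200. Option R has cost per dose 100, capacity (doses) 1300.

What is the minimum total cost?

Use providers in increasing cost order.
Option 12 at 65: take all 2200 doses → 3600 still needed.
Take 1800 from Option 13 at 85 → need 1800 more.
Take 1800 from Option 20 at 90 to finish.
Option R: unused.
Cost = 2200×65 + 1800×85 + 1800×90 = 458000.

458000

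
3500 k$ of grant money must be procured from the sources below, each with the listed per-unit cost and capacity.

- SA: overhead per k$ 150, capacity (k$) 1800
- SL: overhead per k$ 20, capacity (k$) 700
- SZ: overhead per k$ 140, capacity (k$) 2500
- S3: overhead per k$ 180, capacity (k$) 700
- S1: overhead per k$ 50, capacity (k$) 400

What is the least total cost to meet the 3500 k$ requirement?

Use sources in increasing cost order.
SL at 20: take all 700 k$ — 2800 still needed.
S1 (50): use full 400 — 2400 k$ to go.
SZ at 140: take 2400 of its 2500 — requirement met.
SA, S3: unused.
Cost = 700×20 + 400×50 + 2400×140 = 370000.

370000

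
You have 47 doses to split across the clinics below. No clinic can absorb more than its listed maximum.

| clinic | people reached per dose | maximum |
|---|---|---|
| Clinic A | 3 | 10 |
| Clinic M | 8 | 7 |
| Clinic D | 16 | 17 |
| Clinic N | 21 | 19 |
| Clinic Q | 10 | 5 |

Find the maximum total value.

769

Rank by people reached per dose: Clinic N 21 > Clinic D 16 > Clinic Q 10 > Clinic M 8 > Clinic A 3.
Clinic N: +19 to 19 (cap) — 28 left.
Give Clinic D 17 to hit its cap of 17 — 11 left.
Give Clinic Q 5 to hit its cap of 5 — 6 left.
Only 6 left; Clinic M takes them to reach 6.
Total = 8×6 + 16×17 + 21×19 + 10×5 = 769.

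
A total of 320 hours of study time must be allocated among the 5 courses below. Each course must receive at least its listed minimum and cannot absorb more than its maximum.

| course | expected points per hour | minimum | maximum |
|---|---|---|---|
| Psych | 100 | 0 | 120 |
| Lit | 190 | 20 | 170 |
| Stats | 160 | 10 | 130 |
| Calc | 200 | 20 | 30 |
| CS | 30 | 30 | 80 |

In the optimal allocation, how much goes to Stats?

Meeting every minimum uses 0+20+10+20+30 = 80 hours, leaving 240.
Rank by expected points per hour: Calc 200 > Lit 190 > Stats 160 > Psych 100 > CS 30.
Give Calc 10 more to hit its cap of 30 ; 230 left.
Lit: +150 to 170 (cap) ; 80 left.
Stats has room for 120 more but only 80 remain, so it gets 90.

90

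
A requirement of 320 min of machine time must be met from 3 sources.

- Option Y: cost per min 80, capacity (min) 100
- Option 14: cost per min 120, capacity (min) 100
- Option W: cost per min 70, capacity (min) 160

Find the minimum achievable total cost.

Cheapest first:
Take 160 from Option W at 70 — need 160 more.
Option Y at 80: take all 100 min — 60 still needed.
Option 14 (120): take the remaining 60 — done.
Cost = 160×70 + 100×80 + 60×120 = 26400.

26400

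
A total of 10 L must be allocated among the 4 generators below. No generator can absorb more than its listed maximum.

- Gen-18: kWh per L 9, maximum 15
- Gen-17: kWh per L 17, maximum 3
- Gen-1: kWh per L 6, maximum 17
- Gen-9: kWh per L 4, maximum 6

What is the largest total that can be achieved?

114

Order the generators by kWh per L: Gen-17 17 > Gen-18 9 > Gen-1 6 > Gen-9 4.
Give Gen-17 3 to hit its cap of 3 → 7 left.
Gen-18: +7 (room for 15) → 7. Pool exhausted.
Total = 9×7 + 17×3 = 114.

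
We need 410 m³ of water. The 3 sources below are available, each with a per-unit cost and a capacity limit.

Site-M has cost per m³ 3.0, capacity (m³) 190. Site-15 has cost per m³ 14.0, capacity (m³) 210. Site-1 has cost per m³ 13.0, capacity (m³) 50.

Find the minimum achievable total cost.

Use sources in increasing cost order.
Site-M at 3.0: take all 190 m³ → 220 still needed.
Take 50 from Site-1 at 13.0 → need 170 more.
Site-15 (14.0): take the remaining 170 → done.
Cost = 190×3.0 + 50×13.0 + 170×14.0 = 3600.

3600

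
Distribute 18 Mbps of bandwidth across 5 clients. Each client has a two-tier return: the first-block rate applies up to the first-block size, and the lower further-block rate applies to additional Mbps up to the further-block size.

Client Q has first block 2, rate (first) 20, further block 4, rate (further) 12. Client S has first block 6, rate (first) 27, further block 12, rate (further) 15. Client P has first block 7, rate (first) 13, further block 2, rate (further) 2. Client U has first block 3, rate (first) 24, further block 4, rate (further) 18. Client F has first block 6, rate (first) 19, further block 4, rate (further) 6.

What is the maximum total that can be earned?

406

Rank every tier by rate: Client S/T1 27 > Client U/T1 24 > Client Q/T1 20 > Client F/T1 19 > Client U/T2 18 > Client S/T2 15 > Client P/T1 13 > Client Q/T2 12 > Client F/T2 6 > Client P/T2 2.
Client S T1 at 27: fill all 6 — 12 left.
Client U T1 at 24: fill all 3 — 9 left.
Client Q/T1 (20): +2 — 7 left.
Fill Client F T1 block (6 at 19) — 1 left.
1 remain; put them into Client U T2 at 18.
Total = 27×6 + 24×3 + 20×2 + 19×6 + 18×1 = 406.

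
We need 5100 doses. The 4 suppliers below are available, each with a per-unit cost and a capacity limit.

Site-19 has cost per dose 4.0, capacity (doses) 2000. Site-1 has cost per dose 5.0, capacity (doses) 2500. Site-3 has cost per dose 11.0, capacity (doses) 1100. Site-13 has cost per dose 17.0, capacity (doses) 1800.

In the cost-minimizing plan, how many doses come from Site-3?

600

Cheapest first:
Site-19 at 4.0: take all 2000 doses ; 3100 still needed.
Take 2500 from Site-1 at 5.0 ; need 600 more.
Site-3 (11.0): take the remaining 600 ; done.
Site-13: unused.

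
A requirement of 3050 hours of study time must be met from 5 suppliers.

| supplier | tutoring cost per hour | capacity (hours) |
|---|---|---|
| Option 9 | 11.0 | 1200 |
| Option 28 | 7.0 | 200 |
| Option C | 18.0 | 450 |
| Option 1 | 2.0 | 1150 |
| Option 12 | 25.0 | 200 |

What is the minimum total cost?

26250

Use suppliers in increasing cost order.
Option 1 (2.0): use full 1150 → 1900 hours to go.
Option 28 at 7.0: take all 200 hours → 1700 still needed.
Take 1200 from Option 9 at 11.0 → need 500 more.
Option C (18.0): use full 450 → 50 hours to go.
Take 50 from Option 12 at 25.0 to finish.
Cost = 1150×2.0 + 200×7.0 + 1200×11.0 + 450×18.0 + 50×25.0 = 26250.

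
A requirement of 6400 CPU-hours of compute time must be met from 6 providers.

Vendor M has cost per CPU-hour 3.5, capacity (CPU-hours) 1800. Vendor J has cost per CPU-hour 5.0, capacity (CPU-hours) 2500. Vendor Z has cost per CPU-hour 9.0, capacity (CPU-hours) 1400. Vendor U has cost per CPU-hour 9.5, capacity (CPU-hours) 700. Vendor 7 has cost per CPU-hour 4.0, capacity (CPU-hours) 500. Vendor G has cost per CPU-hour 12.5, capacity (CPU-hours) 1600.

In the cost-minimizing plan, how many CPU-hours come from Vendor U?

200

Use providers in increasing cost order.
Vendor M (3.5): use full 1800 — 4600 CPU-hours to go.
Vendor 7 (4.0): use full 500 — 4100 CPU-hours to go.
Vendor J at 5.0: take all 2500 CPU-hours — 1600 still needed.
Vendor Z at 9.0: take all 1400 CPU-hours — 200 still needed.
Vendor U at 9.5: take 200 of its 700 — requirement met.
Vendor G: unused.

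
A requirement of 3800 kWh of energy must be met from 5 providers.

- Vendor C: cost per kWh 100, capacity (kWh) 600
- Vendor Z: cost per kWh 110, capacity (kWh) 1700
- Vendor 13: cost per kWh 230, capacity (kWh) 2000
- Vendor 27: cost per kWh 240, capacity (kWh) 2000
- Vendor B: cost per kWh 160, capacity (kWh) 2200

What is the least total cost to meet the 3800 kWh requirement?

487000

Cheapest first:
Vendor C at 100: take all 600 kWh → 3200 still needed.
Take 1700 from Vendor Z at 110 → need 1500 more.
Vendor B at 160: take 1500 of its 2200 → requirement met.
Vendor 13, Vendor 27: unused.
Cost = 600×100 + 1700×110 + 1500×160 = 487000.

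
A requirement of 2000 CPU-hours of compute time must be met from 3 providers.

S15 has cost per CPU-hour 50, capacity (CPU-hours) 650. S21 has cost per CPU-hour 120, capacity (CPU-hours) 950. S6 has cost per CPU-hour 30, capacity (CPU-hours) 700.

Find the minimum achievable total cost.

Cheapest first:
S6 at 30: take all 700 CPU-hours ; 1300 still needed.
S15 (50): use full 650 ; 650 CPU-hours to go.
Take 650 from S21 at 120 to finish.
Cost = 700×30 + 650×50 + 650×120 = 131500.

131500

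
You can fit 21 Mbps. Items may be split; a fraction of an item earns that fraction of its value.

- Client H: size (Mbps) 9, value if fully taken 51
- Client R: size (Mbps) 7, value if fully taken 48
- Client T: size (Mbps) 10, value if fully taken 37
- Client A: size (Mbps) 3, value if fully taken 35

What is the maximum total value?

Rank by value-to-size ratio: Client A 35/3≈11.7, Client R 48/7≈6.86, Client H 51/9≈5.67, Client T 37/10≈3.7.
Take all of Client A (3 Mbps, value 35) — 18 Mbps left.
Take all of Client R (7 Mbps, value 48) — 11 Mbps left.
All 9 Mbps of Client H fit (value 51) — 2 remain.
Fill the last 2 Mbps with part of Client T: 2/10 of it earns 7.4.
Total value = 141.4.

141.4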